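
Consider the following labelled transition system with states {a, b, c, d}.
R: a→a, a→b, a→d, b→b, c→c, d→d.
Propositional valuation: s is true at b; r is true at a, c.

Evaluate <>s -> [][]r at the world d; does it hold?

At d: <>s is false, [][]r is false, so <>s -> [][]r is true.
  At d: <>s requires s at some successor in {d}.
    At d: s is false.
  So <>s is false at d.
  At d: [][]r requires []r at every successor {d}.
    []r fails at d, so [][]r is false at d.
      At d: []r requires r at every successor {d}.
        r fails at d, so []r is false at d.

Yes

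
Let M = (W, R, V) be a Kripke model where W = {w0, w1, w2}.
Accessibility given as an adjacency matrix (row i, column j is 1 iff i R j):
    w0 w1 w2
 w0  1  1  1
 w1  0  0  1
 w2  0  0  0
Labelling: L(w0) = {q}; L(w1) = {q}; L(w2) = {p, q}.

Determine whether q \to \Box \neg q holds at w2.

Yes

At w2: q is true, \Box \neg q is true, so q \to \Box \neg q is true.
  At w2: no accessible worlds, so \Box \neg q holds vacuously.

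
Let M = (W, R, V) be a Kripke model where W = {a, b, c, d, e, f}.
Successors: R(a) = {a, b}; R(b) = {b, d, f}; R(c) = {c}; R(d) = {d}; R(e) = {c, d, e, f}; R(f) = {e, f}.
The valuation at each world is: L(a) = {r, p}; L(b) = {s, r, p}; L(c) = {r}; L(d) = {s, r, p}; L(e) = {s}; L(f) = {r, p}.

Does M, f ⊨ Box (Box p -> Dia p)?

At f: Box (Box p -> Dia p) requires Box p -> Dia p at every successor {e, f}.
    At e: Box p is false, Dia p is true, so Box p -> Dia p is true.
      At e: Box p requires p at every successor {c, d, e, f}.
        p fails at c, so Box p is false at e.
      At e: Dia p requires p at some successor in {c, d, e, f}.
        p holds at d, so Dia p is true at e.
    At f: Box p is false, Dia p is true, so Box p -> Dia p is true.
      At f: Box p requires p at every successor {e, f}.
        p fails at e, so Box p is false at f.
      At f: Dia p requires p at some successor in {e, f}.
        p holds at f, so Dia p is true at f.
So Box (Box p -> Dia p) is true at f.

Yes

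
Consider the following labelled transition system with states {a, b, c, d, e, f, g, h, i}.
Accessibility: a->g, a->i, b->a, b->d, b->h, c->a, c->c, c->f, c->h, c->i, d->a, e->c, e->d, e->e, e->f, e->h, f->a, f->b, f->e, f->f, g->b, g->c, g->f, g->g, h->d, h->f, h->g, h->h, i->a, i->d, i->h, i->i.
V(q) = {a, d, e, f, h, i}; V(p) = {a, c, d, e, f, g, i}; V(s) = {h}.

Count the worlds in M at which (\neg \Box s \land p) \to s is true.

Let φ = (\neg \Box s \land p) \to s. Evaluate φ at each world:
  a (successors {g, i}): φ is false.
  b (successors {a, d, h}): φ is true.
  c (successors {a, c, f, h, i}): φ is false.
  d (successors {a}): φ is false.
  e (successors {c, d, e, f, h}): φ is false.
  f (successors {a, b, e, f}): φ is false.
  g (successors {b, c, f, g}): φ is false.
  h (successors {d, f, g, h}): φ is true.
  i (successors {a, d, h, i}): φ is false.
For instance, at d:
  At d: \neg \Box s \land p is true, s is false, so (\neg \Box s \land p) \to s is false.
    At d: \neg \Box s is true, p is true, so \neg \Box s \land p is true.
      At d: \Box s is false, so \neg \Box s is true.
Satisfying worlds: {b, h}

2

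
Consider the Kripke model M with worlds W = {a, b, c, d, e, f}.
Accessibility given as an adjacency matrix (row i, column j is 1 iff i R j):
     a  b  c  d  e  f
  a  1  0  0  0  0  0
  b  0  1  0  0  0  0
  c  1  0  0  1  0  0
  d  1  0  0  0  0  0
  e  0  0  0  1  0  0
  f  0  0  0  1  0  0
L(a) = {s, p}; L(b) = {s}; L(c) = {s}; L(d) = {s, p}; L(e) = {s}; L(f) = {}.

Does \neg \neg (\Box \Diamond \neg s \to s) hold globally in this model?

Let φ = \neg \neg (\Box \Diamond \neg s \to s). Evaluate φ at each world:
  a (successors {a}): φ is true.
  b (successors {b}): φ is true.
  c (successors {a, d}): φ is true.
  d (successors {a}): φ is true.
  e (successors {d}): φ is true.
  f (successors {d}): φ is true.
For instance, at b:
  At b: \neg (\Box \Diamond \neg s \to s) is false, so \neg \neg (\Box \Diamond \neg s \to s) is true.
    At b: \Box \Diamond \neg s \to s is true, so \neg (\Box \Diamond \neg s \to s) is false.
      At b: \Box \Diamond \neg s is false, s is true, so \Box \Diamond \neg s \to s is true.

Yes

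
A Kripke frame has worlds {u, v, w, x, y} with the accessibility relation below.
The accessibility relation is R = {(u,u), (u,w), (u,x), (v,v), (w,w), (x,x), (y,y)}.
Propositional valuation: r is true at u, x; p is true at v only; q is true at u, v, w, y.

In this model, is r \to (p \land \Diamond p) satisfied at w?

Recall that \Diamond ψ holds at a world iff ψ holds at some accessible world.
At w: r is false, p \land \Diamond p is false, so r \to (p \land \Diamond p) is true.
  At w: p is false, \Diamond p is false, so p \land \Diamond p is false.
    At w: \Diamond p requires p at some successor in {w}.
      At w: p is false.
    So \Diamond p is false at w.

Yes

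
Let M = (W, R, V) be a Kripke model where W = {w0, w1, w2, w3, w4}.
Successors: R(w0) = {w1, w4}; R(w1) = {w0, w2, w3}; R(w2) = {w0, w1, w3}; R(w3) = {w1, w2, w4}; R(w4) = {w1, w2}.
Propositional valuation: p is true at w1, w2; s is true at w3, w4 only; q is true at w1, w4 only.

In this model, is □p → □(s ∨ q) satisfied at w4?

At w4: □p is true, □(s ∨ q) is false, so □p → □(s ∨ q) is false.
  At w4: □p requires p at every successor {w1, w2}.
    At w1: p is true.
    At w2: p is true.
  So □p is true at w4.
  At w4: □(s ∨ q) requires s ∨ q at every successor {w1, w2}.
    s ∨ q fails at w2, so □(s ∨ q) is false at w4.

No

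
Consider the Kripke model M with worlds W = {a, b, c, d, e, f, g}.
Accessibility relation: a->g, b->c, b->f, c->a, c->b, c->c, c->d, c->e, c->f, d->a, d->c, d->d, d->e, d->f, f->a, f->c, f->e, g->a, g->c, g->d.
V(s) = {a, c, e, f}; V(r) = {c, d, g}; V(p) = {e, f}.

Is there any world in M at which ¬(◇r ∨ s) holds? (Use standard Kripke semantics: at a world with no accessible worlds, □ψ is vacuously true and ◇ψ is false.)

Recall that ◇ψ holds at a world iff ψ holds at some accessible world.
Let φ = ¬(◇r ∨ s). Evaluate φ at each world:
  a (successors {g}): φ is false.
  b (successors {c, f}): φ is false.
  c (successors {a, b, c, d, e, f}): φ is false.
  d (successors {a, c, d, e, f}): φ is false.
  e (successors ∅): φ is false.
  f (successors {a, c, e}): φ is false.
  g (successors {a, c, d}): φ is false.
For instance, at c:
  At c: ◇r ∨ s is true, so ¬(◇r ∨ s) is false.
    At c: ◇r is true, s is true, so ◇r ∨ s is true.
      At c: ◇r requires r at some successor in {a, b, c, d, e, f}.
        r holds at c, so ◇r is true at c.

No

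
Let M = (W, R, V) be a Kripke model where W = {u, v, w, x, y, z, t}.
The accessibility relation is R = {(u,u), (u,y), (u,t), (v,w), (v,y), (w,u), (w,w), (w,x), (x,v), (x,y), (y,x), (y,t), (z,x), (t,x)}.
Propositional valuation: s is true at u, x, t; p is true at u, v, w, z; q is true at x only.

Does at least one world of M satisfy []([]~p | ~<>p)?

No

Let φ = []([]~p | ~<>p). Evaluate φ at each world:
  u (successors {u, y, t}): φ is false.
  v (successors {w, y}): φ is false.
  w (successors {u, w, x}): φ is false.
  x (successors {v, y}): φ is false.
  y (successors {x, t}): φ is false.
  z (successors {x}): φ is false.
  t (successors {x}): φ is false.
For instance, at w:
  At w: []([]~p | ~<>p) requires []~p | ~<>p at every successor {u, w, x}.
    []~p | ~<>p fails at u, so []([]~p | ~<>p) is false at w.
      At u: []~p is false, ~<>p is false, so []~p | ~<>p is false.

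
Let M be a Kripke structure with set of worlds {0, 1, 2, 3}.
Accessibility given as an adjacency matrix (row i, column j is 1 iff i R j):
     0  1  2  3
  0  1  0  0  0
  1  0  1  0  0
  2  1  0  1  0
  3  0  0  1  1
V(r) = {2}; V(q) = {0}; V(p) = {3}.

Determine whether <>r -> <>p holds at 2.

At 2: <>r is true, <>p is false, so <>r -> <>p is false.
  At 2: <>r requires r at some successor in {0, 2}.
    r holds at 2, so <>r is true at 2.
  At 2: <>p requires p at some successor in {0, 2}.
    At 0: p is false.
    At 2: p is false.
  So <>p is false at 2.

No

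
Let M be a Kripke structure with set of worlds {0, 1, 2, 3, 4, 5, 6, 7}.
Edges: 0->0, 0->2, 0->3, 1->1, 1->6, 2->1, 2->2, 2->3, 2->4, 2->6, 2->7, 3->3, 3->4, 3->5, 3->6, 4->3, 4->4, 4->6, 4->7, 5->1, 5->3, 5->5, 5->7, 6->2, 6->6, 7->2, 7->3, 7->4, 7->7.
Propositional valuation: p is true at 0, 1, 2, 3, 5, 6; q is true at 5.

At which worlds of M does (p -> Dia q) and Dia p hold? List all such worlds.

Let φ = (p -> Dia q) and Dia p. Evaluate φ at each world:
  0 (successors {0, 2, 3}): φ is false.
  1 (successors {1, 6}): φ is false.
  2 (successors {1, 2, 3, 4, 6, 7}): φ is false.
  3 (successors {3, 4, 5, 6}): φ is true.
  4 (successors {3, 4, 6, 7}): φ is true.
  5 (successors {1, 3, 5, 7}): φ is true.
  6 (successors {2, 6}): φ is false.
  7 (successors {2, 3, 4, 7}): φ is true.
For instance, at 5:
  At 5: p -> Dia q is true, Dia p is true, so (p -> Dia q) and Dia p is true.
    At 5: p is true, Dia q is true, so p -> Dia q is true.
      At 5: Dia q requires q at some successor in {1, 3, 5, 7}.
        q holds at 5, so Dia q is true at 5.
    At 5: Dia p requires p at some successor in {1, 3, 5, 7}.
      p holds at 1, so Dia p is true at 5.
Satisfying worlds: {3, 4, 5, 7}

3, 4, 5, 7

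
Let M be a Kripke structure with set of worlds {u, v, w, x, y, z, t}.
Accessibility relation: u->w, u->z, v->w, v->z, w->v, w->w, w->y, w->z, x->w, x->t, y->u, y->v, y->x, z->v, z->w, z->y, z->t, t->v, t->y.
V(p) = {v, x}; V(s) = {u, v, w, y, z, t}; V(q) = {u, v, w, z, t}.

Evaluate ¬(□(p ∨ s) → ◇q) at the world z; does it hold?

No

At z: □(p ∨ s) → ◇q is true, so ¬(□(p ∨ s) → ◇q) is false.
  At z: □(p ∨ s) is true, ◇q is true, so □(p ∨ s) → ◇q is true.
    At z: □(p ∨ s) requires p ∨ s at every successor {v, w, y, t}.
      At v: p ∨ s is true.
      At w: p ∨ s is true.
      At y: p ∨ s is true.
      At t: p ∨ s is true.
    So □(p ∨ s) is true at z.
    At z: ◇q requires q at some successor in {v, w, y, t}.
      q holds at v, so ◇q is true at z.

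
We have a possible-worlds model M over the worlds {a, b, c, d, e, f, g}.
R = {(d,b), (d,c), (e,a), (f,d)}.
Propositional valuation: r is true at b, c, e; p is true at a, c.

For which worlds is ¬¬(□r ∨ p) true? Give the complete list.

Let φ = ¬¬(□r ∨ p). Evaluate φ at each world:
  a (successors ∅): φ is true.
  b (successors ∅): φ is true.
  c (successors ∅): φ is true.
  d (successors {b, c}): φ is true.
  e (successors {a}): φ is false.
  f (successors {d}): φ is false.
  g (successors ∅): φ is true.
For instance, at d:
  At d: ¬(□r ∨ p) is false, so ¬¬(□r ∨ p) is true.
    At d: □r ∨ p is true, so ¬(□r ∨ p) is false.
      At d: □r is true, p is false, so □r ∨ p is true.
Satisfying worlds: {a, b, c, d, g}

a, b, c, d, g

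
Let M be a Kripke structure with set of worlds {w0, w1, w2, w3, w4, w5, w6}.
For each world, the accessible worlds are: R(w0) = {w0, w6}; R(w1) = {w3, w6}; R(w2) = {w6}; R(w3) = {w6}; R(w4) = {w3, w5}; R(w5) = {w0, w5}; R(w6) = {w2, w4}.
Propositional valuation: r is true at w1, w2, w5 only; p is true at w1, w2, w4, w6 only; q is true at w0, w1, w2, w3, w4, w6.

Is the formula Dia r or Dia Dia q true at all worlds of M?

Yes

Recall that Dia ψ holds at a world iff ψ holds at some accessible world.
Let φ = Dia r or Dia Dia q. Evaluate φ at each world:
  w0 (successors {w0, w6}): φ is true.
  w1 (successors {w3, w6}): φ is true.
  w2 (successors {w6}): φ is true.
  w3 (successors {w6}): φ is true.
  w4 (successors {w3, w5}): φ is true.
  w5 (successors {w0, w5}): φ is true.
  w6 (successors {w2, w4}): φ is true.
For instance, at w2:
  At w2: Dia r is false, Dia Dia q is true, so Dia r or Dia Dia q is true.
    At w2: Dia r requires r at some successor in {w6}.
      At w6: r is false.
    So Dia r is false at w2.
    At w2: Dia Dia q requires Dia q at some successor in {w6}.
      Dia q holds at w6, so Dia Dia q is true at w2.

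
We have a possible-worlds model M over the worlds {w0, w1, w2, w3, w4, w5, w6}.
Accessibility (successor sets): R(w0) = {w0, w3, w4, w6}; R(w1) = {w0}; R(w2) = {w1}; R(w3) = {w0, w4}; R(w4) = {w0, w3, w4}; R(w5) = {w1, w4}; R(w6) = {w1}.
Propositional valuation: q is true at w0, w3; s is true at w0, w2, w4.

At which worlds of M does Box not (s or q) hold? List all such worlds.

w2, w6

Let φ = Box not (s or q). Evaluate φ at each world:
  w0 (successors {w0, w3, w4, w6}): φ is false.
  w1 (successors {w0}): φ is false.
  w2 (successors {w1}): φ is true.
  w3 (successors {w0, w4}): φ is false.
  w4 (successors {w0, w3, w4}): φ is false.
  w5 (successors {w1, w4}): φ is false.
  w6 (successors {w1}): φ is true.
For instance, at w4:
  At w4: Box not (s or q) requires not (s or q) at every successor {w0, w3, w4}.
    not (s or q) fails at w0, so Box not (s or q) is false at w4.
Satisfying worlds: {w2, w6}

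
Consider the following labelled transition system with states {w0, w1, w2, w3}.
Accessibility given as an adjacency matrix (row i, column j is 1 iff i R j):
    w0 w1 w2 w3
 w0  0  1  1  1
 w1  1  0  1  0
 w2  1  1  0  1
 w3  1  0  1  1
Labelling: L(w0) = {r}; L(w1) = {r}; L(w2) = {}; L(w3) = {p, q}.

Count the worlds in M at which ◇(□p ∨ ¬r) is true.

Let φ = ◇(□p ∨ ¬r). Evaluate φ at each world:
  w0 (successors {w1, w2, w3}): φ is true.
  w1 (successors {w0, w2}): φ is true.
  w2 (successors {w0, w1, w3}): φ is true.
  w3 (successors {w0, w2, w3}): φ is true.
For instance, at w3:
  At w3: ◇(□p ∨ ¬r) requires □p ∨ ¬r at some successor in {w0, w2, w3}.
    □p ∨ ¬r holds at w2, so ◇(□p ∨ ¬r) is true at w3.
      At w2: □p is false, ¬r is true, so □p ∨ ¬r is true.
Satisfying worlds: {w0, w1, w2, w3}

4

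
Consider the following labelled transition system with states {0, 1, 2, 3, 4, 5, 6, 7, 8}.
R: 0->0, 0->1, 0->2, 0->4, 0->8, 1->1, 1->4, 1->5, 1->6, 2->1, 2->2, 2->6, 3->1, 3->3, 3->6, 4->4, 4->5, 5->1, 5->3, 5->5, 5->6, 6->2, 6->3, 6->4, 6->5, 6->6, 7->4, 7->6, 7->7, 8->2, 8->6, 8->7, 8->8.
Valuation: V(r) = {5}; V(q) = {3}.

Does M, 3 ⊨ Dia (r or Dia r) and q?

Yes

At 3: Dia (r or Dia r) is true, q is true, so Dia (r or Dia r) and q is true.
  At 3: Dia (r or Dia r) requires r or Dia r at some successor in {1, 3, 6}.
    r or Dia r holds at 1, so Dia (r or Dia r) is true at 3.
      At 1: r is false, Dia r is true, so r or Dia r is true.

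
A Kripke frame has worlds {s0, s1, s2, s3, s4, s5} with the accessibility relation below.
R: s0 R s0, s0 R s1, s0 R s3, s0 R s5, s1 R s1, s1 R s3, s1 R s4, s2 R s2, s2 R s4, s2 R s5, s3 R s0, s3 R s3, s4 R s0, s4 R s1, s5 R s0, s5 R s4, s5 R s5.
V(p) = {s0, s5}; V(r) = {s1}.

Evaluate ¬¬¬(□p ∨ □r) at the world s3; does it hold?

Yes

Recall that □ψ holds at a world iff ψ holds at every accessible world, and ◇ψ holds iff ψ holds at some accessible world.
At s3: ¬¬(□p ∨ □r) is false, so ¬¬¬(□p ∨ □r) is true.
  At s3: ¬(□p ∨ □r) is true, so ¬¬(□p ∨ □r) is false.
    At s3: □p ∨ □r is false, so ¬(□p ∨ □r) is true.
      At s3: □p is false, □r is false, so □p ∨ □r is false.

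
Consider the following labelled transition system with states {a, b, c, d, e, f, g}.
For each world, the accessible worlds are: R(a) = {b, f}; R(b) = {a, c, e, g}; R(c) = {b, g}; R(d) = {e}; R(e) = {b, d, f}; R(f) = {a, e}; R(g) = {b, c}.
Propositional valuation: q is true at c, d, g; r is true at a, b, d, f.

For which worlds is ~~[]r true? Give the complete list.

a, e

Let φ = ~~[]r. Evaluate φ at each world:
  a (successors {b, f}): φ is true.
  b (successors {a, c, e, g}): φ is false.
  c (successors {b, g}): φ is false.
  d (successors {e}): φ is false.
  e (successors {b, d, f}): φ is true.
  f (successors {a, e}): φ is false.
  g (successors {b, c}): φ is false.
For instance, at b:
  At b: ~[]r is true, so ~~[]r is false.
    At b: []r is false, so ~[]r is true.
      At b: []r requires r at every successor {a, c, e, g}.
        r fails at c, so []r is false at b.
Satisfying worlds: {a, e}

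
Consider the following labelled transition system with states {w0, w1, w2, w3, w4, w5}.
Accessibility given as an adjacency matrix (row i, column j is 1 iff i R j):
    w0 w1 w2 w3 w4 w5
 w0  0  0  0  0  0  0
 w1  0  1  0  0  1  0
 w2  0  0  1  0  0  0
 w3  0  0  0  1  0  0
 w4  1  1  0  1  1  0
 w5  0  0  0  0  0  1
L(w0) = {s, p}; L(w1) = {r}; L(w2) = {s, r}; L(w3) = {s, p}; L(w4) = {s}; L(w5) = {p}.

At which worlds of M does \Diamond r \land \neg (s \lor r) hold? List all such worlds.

Let φ = \Diamond r \land \neg (s \lor r). Evaluate φ at each world:
  w0 (successors ∅): φ is false.
  w1 (successors {w1, w4}): φ is false.
  w2 (successors {w2}): φ is false.
  w3 (successors {w3}): φ is false.
  w4 (successors {w0, w1, w3, w4}): φ is false.
  w5 (successors {w5}): φ is false.
For instance, at w3:
  At w3: \Diamond r is false, \neg (s \lor r) is false, so \Diamond r \land \neg (s \lor r) is false.
    At w3: \Diamond r requires r at some successor in {w3}.
      At w3: r is false.
    So \Diamond r is false at w3.
Satisfying worlds: none.

none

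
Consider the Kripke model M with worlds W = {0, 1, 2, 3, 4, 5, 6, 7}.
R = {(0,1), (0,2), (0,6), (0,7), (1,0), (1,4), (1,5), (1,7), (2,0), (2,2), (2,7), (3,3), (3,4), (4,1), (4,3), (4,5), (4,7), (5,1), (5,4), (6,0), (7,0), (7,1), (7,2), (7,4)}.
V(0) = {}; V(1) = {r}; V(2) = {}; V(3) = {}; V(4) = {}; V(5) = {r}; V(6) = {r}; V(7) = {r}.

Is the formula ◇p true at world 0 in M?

At 0: ◇p requires p at some successor in {1, 2, 6, 7}.
  At 1: p is false.
  At 2: p is false.
  At 6: p is false.
  At 7: p is false.
So ◇p is false at 0.

No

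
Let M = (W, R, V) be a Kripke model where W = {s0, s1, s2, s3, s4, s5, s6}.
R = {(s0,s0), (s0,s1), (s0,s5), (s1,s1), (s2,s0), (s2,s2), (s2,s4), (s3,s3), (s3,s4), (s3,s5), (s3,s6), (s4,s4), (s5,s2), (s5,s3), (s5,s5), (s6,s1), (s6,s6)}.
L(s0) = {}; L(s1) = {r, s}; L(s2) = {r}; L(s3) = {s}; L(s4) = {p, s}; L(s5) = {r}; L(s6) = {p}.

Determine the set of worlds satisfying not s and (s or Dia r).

s0, s2, s5, s6

Let φ = not s and (s or Dia r). Evaluate φ at each world:
  s0 (successors {s0, s1, s5}): φ is true.
  s1 (successors {s1}): φ is false.
  s2 (successors {s0, s2, s4}): φ is true.
  s3 (successors {s3, s4, s5, s6}): φ is false.
  s4 (successors {s4}): φ is false.
  s5 (successors {s2, s3, s5}): φ is true.
  s6 (successors {s1, s6}): φ is true.
For instance, at s3:
  At s3: not s is false, s or Dia r is true, so not s and (s or Dia r) is false.
    At s3: s is true, Dia r is true, so s or Dia r is true.
      At s3: Dia r requires r at some successor in {s3, s4, s5, s6}.
        r holds at s5, so Dia r is true at s3.
Satisfying worlds: {s0, s2, s5, s6}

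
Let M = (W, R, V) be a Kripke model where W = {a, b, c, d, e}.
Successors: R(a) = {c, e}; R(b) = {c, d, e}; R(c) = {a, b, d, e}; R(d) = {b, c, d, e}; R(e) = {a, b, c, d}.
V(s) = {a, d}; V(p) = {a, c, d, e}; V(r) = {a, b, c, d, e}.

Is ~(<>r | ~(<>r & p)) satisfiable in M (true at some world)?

Recall that <>ψ holds at a world iff ψ holds at some accessible world.
Let φ = ~(<>r | ~(<>r & p)). Evaluate φ at each world:
  a (successors {c, e}): φ is false.
  b (successors {c, d, e}): φ is false.
  c (successors {a, b, d, e}): φ is false.
  d (successors {b, c, d, e}): φ is false.
  e (successors {a, b, c, d}): φ is false.
For instance, at e:
  At e: <>r | ~(<>r & p) is true, so ~(<>r | ~(<>r & p)) is false.
    At e: <>r is true, ~(<>r & p) is false, so <>r | ~(<>r & p) is true.
      At e: <>r requires r at some successor in {a, b, c, d}.
        r holds at a, so <>r is true at e.
      At e: <>r & p is true, so ~(<>r & p) is false.

No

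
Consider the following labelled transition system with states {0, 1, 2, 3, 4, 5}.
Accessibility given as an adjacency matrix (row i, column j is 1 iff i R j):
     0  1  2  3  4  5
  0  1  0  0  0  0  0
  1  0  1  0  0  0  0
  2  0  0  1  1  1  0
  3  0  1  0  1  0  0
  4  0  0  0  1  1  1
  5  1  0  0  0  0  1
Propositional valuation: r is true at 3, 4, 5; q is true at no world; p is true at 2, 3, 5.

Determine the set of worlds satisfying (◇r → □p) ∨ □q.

0, 1

Let φ = (◇r → □p) ∨ □q. Evaluate φ at each world:
  0 (successors {0}): φ is true.
  1 (successors {1}): φ is true.
  2 (successors {2, 3, 4}): φ is false.
  3 (successors {1, 3}): φ is false.
  4 (successors {3, 4, 5}): φ is false.
  5 (successors {0, 5}): φ is false.
For instance, at 1:
  At 1: ◇r → □p is true, □q is false, so (◇r → □p) ∨ □q is true.
    At 1: ◇r is false, □p is false, so ◇r → □p is true.
      At 1: ◇r requires r at some successor in {1}.
        At 1: r is false.
      So ◇r is false at 1.
      At 1: □p requires p at every successor {1}.
        p fails at 1, so □p is false at 1.
    At 1: □q requires q at every successor {1}.
      q fails at 1, so □q is false at 1.
Satisfying worlds: {0, 1}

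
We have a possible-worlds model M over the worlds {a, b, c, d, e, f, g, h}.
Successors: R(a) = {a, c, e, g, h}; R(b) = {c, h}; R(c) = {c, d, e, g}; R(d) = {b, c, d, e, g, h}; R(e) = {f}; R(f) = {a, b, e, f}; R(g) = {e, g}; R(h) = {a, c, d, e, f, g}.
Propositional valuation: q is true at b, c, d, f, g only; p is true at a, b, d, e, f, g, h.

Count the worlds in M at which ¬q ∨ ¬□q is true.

Let φ = ¬q ∨ ¬□q. Evaluate φ at each world:
  a (successors {a, c, e, g, h}): φ is true.
  b (successors {c, h}): φ is true.
  c (successors {c, d, e, g}): φ is true.
  d (successors {b, c, d, e, g, h}): φ is true.
  e (successors {f}): φ is true.
  f (successors {a, b, e, f}): φ is true.
  g (successors {e, g}): φ is true.
  h (successors {a, c, d, e, f, g}): φ is true.
For instance, at g:
  At g: ¬q is false, ¬□q is true, so ¬q ∨ ¬□q is true.
    At g: □q is false, so ¬□q is true.
      At g: □q requires q at every successor {e, g}.
        q fails at e, so □q is false at g.
Satisfying worlds: {a, b, c, d, e, f, g, h}

8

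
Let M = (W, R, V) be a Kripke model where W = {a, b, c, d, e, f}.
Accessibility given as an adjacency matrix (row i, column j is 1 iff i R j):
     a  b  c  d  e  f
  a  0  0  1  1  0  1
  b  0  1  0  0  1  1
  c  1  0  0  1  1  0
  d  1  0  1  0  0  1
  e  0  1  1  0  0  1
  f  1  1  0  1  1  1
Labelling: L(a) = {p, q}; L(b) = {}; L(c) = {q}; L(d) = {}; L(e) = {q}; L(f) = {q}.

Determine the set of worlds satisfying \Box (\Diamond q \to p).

none

Recall that \Box ψ holds at a world iff ψ holds at every accessible world, and \Diamond ψ holds iff ψ holds at some accessible world.
Let φ = \Box (\Diamond q \to p). Evaluate φ at each world:
  a (successors {c, d, f}): φ is false.
  b (successors {b, e, f}): φ is false.
  c (successors {a, d, e}): φ is false.
  d (successors {a, c, f}): φ is false.
  e (successors {b, c, f}): φ is false.
  f (successors {a, b, d, e, f}): φ is false.
For instance, at b:
  At b: \Box (\Diamond q \to p) requires \Diamond q \to p at every successor {b, e, f}.
    \Diamond q \to p fails at b, so \Box (\Diamond q \to p) is false at b.
      At b: \Diamond q is true, p is false, so \Diamond q \to p is false.
Satisfying worlds: none.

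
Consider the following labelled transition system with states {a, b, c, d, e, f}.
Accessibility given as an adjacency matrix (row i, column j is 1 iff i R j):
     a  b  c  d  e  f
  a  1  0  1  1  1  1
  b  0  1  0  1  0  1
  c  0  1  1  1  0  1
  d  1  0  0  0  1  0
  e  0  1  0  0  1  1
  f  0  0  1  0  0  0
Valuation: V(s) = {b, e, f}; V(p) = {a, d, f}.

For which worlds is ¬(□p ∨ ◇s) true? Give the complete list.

f

Let φ = ¬(□p ∨ ◇s). Evaluate φ at each world:
  a (successors {a, c, d, e, f}): φ is false.
  b (successors {b, d, f}): φ is false.
  c (successors {b, c, d, f}): φ is false.
  d (successors {a, e}): φ is false.
  e (successors {b, e, f}): φ is false.
  f (successors {c}): φ is true.
For instance, at c:
  At c: □p ∨ ◇s is true, so ¬(□p ∨ ◇s) is false.
    At c: □p is false, ◇s is true, so □p ∨ ◇s is true.
      At c: □p requires p at every successor {b, c, d, f}.
        p fails at b, so □p is false at c.
      At c: ◇s requires s at some successor in {b, c, d, f}.
        s holds at b, so ◇s is true at c.
Satisfying worlds: {f}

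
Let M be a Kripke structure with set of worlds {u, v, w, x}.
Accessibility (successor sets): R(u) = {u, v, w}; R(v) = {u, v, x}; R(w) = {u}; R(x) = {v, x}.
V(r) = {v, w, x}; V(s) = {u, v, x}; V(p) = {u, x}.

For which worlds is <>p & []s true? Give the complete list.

v, w, x

Let φ = <>p & []s. Evaluate φ at each world:
  u (successors {u, v, w}): φ is false.
  v (successors {u, v, x}): φ is true.
  w (successors {u}): φ is true.
  x (successors {v, x}): φ is true.
For instance, at x:
  At x: <>p is true, []s is true, so <>p & []s is true.
    At x: <>p requires p at some successor in {v, x}.
      p holds at x, so <>p is true at x.
    At x: []s requires s at every successor {v, x}.
      At v: s is true.
      At x: s is true.
    So []s is true at x.
Satisfying worlds: {v, w, x}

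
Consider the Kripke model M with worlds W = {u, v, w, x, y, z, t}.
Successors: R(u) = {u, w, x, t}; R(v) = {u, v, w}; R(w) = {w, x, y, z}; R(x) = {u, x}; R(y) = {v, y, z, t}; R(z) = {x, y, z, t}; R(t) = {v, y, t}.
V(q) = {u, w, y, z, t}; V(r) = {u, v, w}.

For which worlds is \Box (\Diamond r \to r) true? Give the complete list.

Recall that \Box ψ holds at a world iff ψ holds at every accessible world, and \Diamond ψ holds iff ψ holds at some accessible world.
Let φ = \Box (\Diamond r \to r). Evaluate φ at each world:
  u (successors {u, w, x, t}): φ is false.
  v (successors {u, v, w}): φ is true.
  w (successors {w, x, y, z}): φ is false.
  x (successors {u, x}): φ is false.
  y (successors {v, y, z, t}): φ is false.
  z (successors {x, y, z, t}): φ is false.
  t (successors {v, y, t}): φ is false.
For instance, at w:
  At w: \Box (\Diamond r \to r) requires \Diamond r \to r at every successor {w, x, y, z}.
    \Diamond r \to r fails at x, so \Box (\Diamond r \to r) is false at w.
      At x: \Diamond r is true, r is false, so \Diamond r \to r is false.
Satisfying worlds: {v}

v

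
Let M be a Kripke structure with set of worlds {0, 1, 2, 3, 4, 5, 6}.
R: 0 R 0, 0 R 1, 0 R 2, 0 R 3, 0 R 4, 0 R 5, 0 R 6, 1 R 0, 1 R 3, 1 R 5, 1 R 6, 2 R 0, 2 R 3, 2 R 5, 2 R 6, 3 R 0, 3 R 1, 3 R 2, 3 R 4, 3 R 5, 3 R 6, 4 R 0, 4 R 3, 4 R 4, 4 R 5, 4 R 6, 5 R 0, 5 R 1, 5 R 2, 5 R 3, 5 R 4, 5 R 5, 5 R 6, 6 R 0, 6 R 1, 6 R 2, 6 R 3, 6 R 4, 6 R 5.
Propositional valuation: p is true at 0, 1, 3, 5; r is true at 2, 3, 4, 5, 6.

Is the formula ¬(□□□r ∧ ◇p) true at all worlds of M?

Yes

Let φ = ¬(□□□r ∧ ◇p). Evaluate φ at each world:
  0 (successors {0, 1, 2, 3, 4, 5, 6}): φ is true.
  1 (successors {0, 3, 5, 6}): φ is true.
  2 (successors {0, 3, 5, 6}): φ is true.
  3 (successors {0, 1, 2, 4, 5, 6}): φ is true.
  4 (successors {0, 3, 4, 5, 6}): φ is true.
  5 (successors {0, 1, 2, 3, 4, 5, 6}): φ is true.
  6 (successors {0, 1, 2, 3, 4, 5}): φ is true.
For instance, at 3:
  At 3: □□□r ∧ ◇p is false, so ¬(□□□r ∧ ◇p) is true.
    At 3: □□□r is false, ◇p is true, so □□□r ∧ ◇p is false.
      At 3: □□□r requires □□r at every successor {0, 1, 2, 4, 5, 6}.
        □□r fails at 0, so □□□r is false at 3.
      At 3: ◇p requires p at some successor in {0, 1, 2, 4, 5, 6}.
        p holds at 0, so ◇p is true at 3.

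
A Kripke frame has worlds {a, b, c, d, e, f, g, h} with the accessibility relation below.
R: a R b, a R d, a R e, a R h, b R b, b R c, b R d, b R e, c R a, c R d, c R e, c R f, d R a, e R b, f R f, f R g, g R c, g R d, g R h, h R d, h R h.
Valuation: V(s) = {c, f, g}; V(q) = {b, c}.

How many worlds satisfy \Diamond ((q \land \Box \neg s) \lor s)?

4

Let φ = \Diamond ((q \land \Box \neg s) \lor s). Evaluate φ at each world:
  a (successors {b, d, e, h}): φ is false.
  b (successors {b, c, d, e}): φ is true.
  c (successors {a, d, e, f}): φ is true.
  d (successors {a}): φ is false.
  e (successors {b}): φ is false.
  f (successors {f, g}): φ is true.
  g (successors {c, d, h}): φ is true.
  h (successors {d, h}): φ is false.
For instance, at d:
  At d: \Diamond ((q \land \Box \neg s) \lor s) requires (q \land \Box \neg s) \lor s at some successor in {a}.
    At a: (q \land \Box \neg s) \lor s is false.
  So \Diamond ((q \land \Box \neg s) \lor s) is false at d.
Satisfying worlds: {b, c, f, g}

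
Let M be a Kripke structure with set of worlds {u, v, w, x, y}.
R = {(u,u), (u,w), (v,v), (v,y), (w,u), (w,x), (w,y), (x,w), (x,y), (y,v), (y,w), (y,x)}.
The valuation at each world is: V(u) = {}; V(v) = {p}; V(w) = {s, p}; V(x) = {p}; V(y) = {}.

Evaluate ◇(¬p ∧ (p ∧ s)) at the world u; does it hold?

No

At u: ◇(¬p ∧ (p ∧ s)) requires ¬p ∧ (p ∧ s) at some successor in {u, w}.
  At u: ¬p ∧ (p ∧ s) is false.
  At w: ¬p ∧ (p ∧ s) is false.
So ◇(¬p ∧ (p ∧ s)) is false at u.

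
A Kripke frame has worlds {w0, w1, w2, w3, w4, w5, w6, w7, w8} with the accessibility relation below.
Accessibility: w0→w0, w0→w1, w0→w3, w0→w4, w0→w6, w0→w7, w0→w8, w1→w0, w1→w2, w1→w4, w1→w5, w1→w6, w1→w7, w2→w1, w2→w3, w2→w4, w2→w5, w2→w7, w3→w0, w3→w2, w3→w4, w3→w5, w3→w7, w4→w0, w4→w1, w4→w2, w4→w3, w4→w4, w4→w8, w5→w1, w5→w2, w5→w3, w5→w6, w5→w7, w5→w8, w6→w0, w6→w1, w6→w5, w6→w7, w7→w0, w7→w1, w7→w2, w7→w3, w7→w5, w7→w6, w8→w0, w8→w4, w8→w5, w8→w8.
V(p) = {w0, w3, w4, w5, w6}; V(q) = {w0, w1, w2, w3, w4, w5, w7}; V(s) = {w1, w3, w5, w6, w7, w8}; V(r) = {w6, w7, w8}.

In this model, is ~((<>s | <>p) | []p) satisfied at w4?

Recall that []ψ holds at a world iff ψ holds at every accessible world, and <>ψ holds iff ψ holds at some accessible world.
At w4: (<>s | <>p) | []p is true, so ~((<>s | <>p) | []p) is false.
  At w4: <>s | <>p is true, []p is false, so (<>s | <>p) | []p is true.
    At w4: <>s is true, <>p is true, so <>s | <>p is true.
      At w4: <>s requires s at some successor in {w0, w1, w2, w3, w4, w8}.
        s holds at w1, so <>s is true at w4.
      At w4: <>p requires p at some successor in {w0, w1, w2, w3, w4, w8}.
        p holds at w0, so <>p is true at w4.
    At w4: []p requires p at every successor {w0, w1, w2, w3, w4, w8}.
      p fails at w1, so []p is false at w4.

No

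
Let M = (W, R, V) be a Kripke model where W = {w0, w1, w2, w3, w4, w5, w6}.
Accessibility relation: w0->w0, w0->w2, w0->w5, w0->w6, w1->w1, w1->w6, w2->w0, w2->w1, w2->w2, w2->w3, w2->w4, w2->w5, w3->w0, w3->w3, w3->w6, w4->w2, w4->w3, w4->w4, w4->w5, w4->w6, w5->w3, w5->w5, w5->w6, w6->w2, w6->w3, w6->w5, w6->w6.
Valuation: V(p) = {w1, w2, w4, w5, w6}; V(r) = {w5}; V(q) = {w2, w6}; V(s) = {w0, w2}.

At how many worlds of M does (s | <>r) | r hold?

5

Let φ = (s | <>r) | r. Evaluate φ at each world:
  w0 (successors {w0, w2, w5, w6}): φ is true.
  w1 (successors {w1, w6}): φ is false.
  w2 (successors {w0, w1, w2, w3, w4, w5}): φ is true.
  w3 (successors {w0, w3, w6}): φ is false.
  w4 (successors {w2, w3, w4, w5, w6}): φ is true.
  w5 (successors {w3, w5, w6}): φ is true.
  w6 (successors {w2, w3, w5, w6}): φ is true.
For instance, at w6:
  At w6: s | <>r is true, r is false, so (s | <>r) | r is true.
    At w6: s is false, <>r is true, so s | <>r is true.
      At w6: <>r requires r at some successor in {w2, w3, w5, w6}.
        r holds at w5, so <>r is true at w6.
Satisfying worlds: {w0, w2, w4, w5, w6}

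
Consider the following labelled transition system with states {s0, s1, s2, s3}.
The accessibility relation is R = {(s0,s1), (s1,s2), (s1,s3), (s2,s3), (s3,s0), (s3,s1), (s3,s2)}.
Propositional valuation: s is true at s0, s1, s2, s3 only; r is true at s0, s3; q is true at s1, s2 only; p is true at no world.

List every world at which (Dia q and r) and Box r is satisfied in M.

Recall that Box ψ holds at a world iff ψ holds at every accessible world, and Dia ψ holds iff ψ holds at some accessible world.
Let φ = (Dia q and r) and Box r. Evaluate φ at each world:
  s0 (successors {s1}): φ is false.
  s1 (successors {s2, s3}): φ is false.
  s2 (successors {s3}): φ is false.
  s3 (successors {s0, s1, s2}): φ is false.
For instance, at s3:
  At s3: Dia q and r is true, Box r is false, so (Dia q and r) and Box r is false.
    At s3: Dia q is true, r is true, so Dia q and r is true.
      At s3: Dia q requires q at some successor in {s0, s1, s2}.
        q holds at s1, so Dia q is true at s3.
    At s3: Box r requires r at every successor {s0, s1, s2}.
      r fails at s1, so Box r is false at s3.
Satisfying worlds: none.

none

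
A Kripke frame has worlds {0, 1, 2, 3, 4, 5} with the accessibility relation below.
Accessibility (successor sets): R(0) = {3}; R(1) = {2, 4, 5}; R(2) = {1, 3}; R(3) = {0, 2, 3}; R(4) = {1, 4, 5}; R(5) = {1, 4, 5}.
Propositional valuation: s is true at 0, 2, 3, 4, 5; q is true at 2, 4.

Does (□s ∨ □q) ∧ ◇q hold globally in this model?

No

Let φ = (□s ∨ □q) ∧ ◇q. Evaluate φ at each world:
  0 (successors {3}): φ is false.
  1 (successors {2, 4, 5}): φ is true.
  2 (successors {1, 3}): φ is false.
  3 (successors {0, 2, 3}): φ is true.
  4 (successors {1, 4, 5}): φ is false.
  5 (successors {1, 4, 5}): φ is false.
Detail at 0 (counterexample):
  At 0: □s ∨ □q is true, ◇q is false, so (□s ∨ □q) ∧ ◇q is false.
    At 0: □s is true, □q is false, so □s ∨ □q is true.
      At 0: □s requires s at every successor {3}.
        At 3: s is true.
      So □s is true at 0.
      At 0: □q requires q at every successor {3}.
        q fails at 3, so □q is false at 0.
    At 0: ◇q requires q at some successor in {3}.
      At 3: q is false.
    So ◇q is false at 0.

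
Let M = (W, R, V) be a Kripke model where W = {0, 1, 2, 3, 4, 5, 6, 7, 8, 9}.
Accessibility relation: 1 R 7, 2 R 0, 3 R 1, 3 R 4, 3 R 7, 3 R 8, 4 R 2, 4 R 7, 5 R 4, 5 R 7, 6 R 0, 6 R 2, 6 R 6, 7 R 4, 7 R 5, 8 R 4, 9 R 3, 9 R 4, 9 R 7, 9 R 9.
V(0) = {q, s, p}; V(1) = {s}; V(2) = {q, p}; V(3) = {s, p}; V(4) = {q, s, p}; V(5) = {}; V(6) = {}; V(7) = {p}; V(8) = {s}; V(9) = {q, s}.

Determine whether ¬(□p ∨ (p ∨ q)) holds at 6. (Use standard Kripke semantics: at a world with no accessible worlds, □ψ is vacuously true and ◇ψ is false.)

Recall that □ψ holds at a world iff ψ holds at every accessible world, and ◇ψ holds iff ψ holds at some accessible world.
At 6: □p ∨ (p ∨ q) is false, so ¬(□p ∨ (p ∨ q)) is true.
  At 6: □p is false, p ∨ q is false, so □p ∨ (p ∨ q) is false.
    At 6: □p requires p at every successor {0, 2, 6}.
      p fails at 6, so □p is false at 6.

Yes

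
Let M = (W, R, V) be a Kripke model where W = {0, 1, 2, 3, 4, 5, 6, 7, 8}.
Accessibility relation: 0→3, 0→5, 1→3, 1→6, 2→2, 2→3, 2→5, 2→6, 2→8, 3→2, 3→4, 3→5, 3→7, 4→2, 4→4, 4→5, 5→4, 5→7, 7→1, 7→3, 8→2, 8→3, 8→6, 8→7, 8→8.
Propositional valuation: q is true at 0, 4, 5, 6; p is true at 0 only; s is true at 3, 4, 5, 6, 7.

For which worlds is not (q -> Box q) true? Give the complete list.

Let φ = not (q -> Box q). Evaluate φ at each world:
  0 (successors {3, 5}): φ is true.
  1 (successors {3, 6}): φ is false.
  2 (successors {2, 3, 5, 6, 8}): φ is false.
  3 (successors {2, 4, 5, 7}): φ is false.
  4 (successors {2, 4, 5}): φ is true.
  5 (successors {4, 7}): φ is true.
  6 (successors ∅): φ is false.
  7 (successors {1, 3}): φ is false.
  8 (successors {2, 3, 6, 7, 8}): φ is false.
For instance, at 3:
  At 3: q -> Box q is true, so not (q -> Box q) is false.
    At 3: q is false, Box q is false, so q -> Box q is true.
      At 3: Box q requires q at every successor {2, 4, 5, 7}.
        q fails at 2, so Box q is false at 3.
Satisfying worlds: {0, 4, 5}

0, 4, 5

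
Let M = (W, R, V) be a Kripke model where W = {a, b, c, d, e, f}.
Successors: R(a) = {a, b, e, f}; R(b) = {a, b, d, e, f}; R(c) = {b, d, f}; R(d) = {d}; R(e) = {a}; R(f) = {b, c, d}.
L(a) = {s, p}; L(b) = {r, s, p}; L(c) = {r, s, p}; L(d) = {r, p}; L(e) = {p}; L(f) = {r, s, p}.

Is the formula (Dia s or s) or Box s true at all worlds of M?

No

Recall that Box ψ holds at a world iff ψ holds at every accessible world, and Dia ψ holds iff ψ holds at some accessible world.
Let φ = (Dia s or s) or Box s. Evaluate φ at each world:
  a (successors {a, b, e, f}): φ is true.
  b (successors {a, b, d, e, f}): φ is true.
  c (successors {b, d, f}): φ is true.
  d (successors {d}): φ is false.
  e (successors {a}): φ is true.
  f (successors {b, c, d}): φ is true.
Detail at d (counterexample):
  At d: Dia s or s is false, Box s is false, so (Dia s or s) or Box s is false.
    At d: Dia s is false, s is false, so Dia s or s is false.
      At d: Dia s requires s at some successor in {d}.
        At d: s is false.
      So Dia s is false at d.
    At d: Box s requires s at every successor {d}.
      s fails at d, so Box s is false at d.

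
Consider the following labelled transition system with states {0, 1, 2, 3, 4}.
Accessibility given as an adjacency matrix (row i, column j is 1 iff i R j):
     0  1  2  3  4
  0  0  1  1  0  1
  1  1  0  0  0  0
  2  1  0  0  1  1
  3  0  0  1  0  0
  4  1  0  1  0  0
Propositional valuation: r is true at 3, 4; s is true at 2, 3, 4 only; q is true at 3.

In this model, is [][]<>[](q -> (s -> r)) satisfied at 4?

At 4: [][]<>[](q -> (s -> r)) requires []<>[](q -> (s -> r)) at every successor {0, 2}.
    At 0: []<>[](q -> (s -> r)) requires <>[](q -> (s -> r)) at every successor {1, 2, 4}.
      At 1: <>[](q -> (s -> r)) is true.
      At 2: <>[](q -> (s -> r)) is true.
      At 4: <>[](q -> (s -> r)) is true.
    So []<>[](q -> (s -> r)) is true at 0.
    At 2: []<>[](q -> (s -> r)) requires <>[](q -> (s -> r)) at every successor {0, 3, 4}.
      At 0: <>[](q -> (s -> r)) is true.
      At 3: <>[](q -> (s -> r)) is true.
      At 4: <>[](q -> (s -> r)) is true.
    So []<>[](q -> (s -> r)) is true at 2.
So [][]<>[](q -> (s -> r)) is true at 4.

Yes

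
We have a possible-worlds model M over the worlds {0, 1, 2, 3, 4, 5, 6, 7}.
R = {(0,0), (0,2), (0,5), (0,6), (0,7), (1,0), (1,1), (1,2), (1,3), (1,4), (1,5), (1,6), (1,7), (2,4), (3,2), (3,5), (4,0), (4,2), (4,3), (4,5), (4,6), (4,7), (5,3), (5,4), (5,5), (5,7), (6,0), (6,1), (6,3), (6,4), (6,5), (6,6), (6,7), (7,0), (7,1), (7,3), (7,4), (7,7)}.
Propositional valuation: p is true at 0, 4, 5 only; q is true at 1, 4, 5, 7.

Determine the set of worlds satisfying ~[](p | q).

0, 1, 3, 4, 5, 6, 7

Let φ = ~[](p | q). Evaluate φ at each world:
  0 (successors {0, 2, 5, 6, 7}): φ is true.
  1 (successors {0, 1, 2, 3, 4, 5, 6, 7}): φ is true.
  2 (successors {4}): φ is false.
  3 (successors {2, 5}): φ is true.
  4 (successors {0, 2, 3, 5, 6, 7}): φ is true.
  5 (successors {3, 4, 5, 7}): φ is true.
  6 (successors {0, 1, 3, 4, 5, 6, 7}): φ is true.
  7 (successors {0, 1, 3, 4, 7}): φ is true.
For instance, at 6:
  At 6: [](p | q) is false, so ~[](p | q) is true.
    At 6: [](p | q) requires p | q at every successor {0, 1, 3, 4, 5, 6, 7}.
      p | q fails at 3, so [](p | q) is false at 6.
Satisfying worlds: {0, 1, 3, 4, 5, 6, 7}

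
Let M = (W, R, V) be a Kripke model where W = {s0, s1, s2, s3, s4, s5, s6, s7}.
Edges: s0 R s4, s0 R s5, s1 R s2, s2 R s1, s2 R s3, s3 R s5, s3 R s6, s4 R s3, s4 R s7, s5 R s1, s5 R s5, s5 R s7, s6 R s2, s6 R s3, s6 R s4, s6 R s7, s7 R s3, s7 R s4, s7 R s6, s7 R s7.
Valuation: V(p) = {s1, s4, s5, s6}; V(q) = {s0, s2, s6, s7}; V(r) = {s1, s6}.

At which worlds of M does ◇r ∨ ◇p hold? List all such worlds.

Let φ = ◇r ∨ ◇p. Evaluate φ at each world:
  s0 (successors {s4, s5}): φ is true.
  s1 (successors {s2}): φ is false.
  s2 (successors {s1, s3}): φ is true.
  s3 (successors {s5, s6}): φ is true.
  s4 (successors {s3, s7}): φ is false.
  s5 (successors {s1, s5, s7}): φ is true.
  s6 (successors {s2, s3, s4, s7}): φ is true.
  s7 (successors {s3, s4, s6, s7}): φ is true.
For instance, at s6:
  At s6: ◇r is false, ◇p is true, so ◇r ∨ ◇p is true.
    At s6: ◇r requires r at some successor in {s2, s3, s4, s7}.
      At s2: r is false.
      At s3: r is false.
      At s4: r is false.
      At s7: r is false.
    So ◇r is false at s6.
    At s6: ◇p requires p at some successor in {s2, s3, s4, s7}.
      p holds at s4, so ◇p is true at s6.
Satisfying worlds: {s0, s2, s3, s5, s6, s7}

s0, s2, s3, s5, s6, s7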